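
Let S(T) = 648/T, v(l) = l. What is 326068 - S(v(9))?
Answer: 325996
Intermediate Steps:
326068 - S(v(9)) = 326068 - 648/9 = 326068 - 1*72 = 326068 - 72 = 325996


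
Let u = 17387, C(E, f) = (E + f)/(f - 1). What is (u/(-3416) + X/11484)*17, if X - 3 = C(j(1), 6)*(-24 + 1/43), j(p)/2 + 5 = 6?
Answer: -182560951789/2108577240 ≈ -86.580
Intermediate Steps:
j(p) = 2 (j(p) = -10 + 2*6 = -10 + 12 = 2)
C(E, f) = (E + f)/(-1 + f)
X = -7603/215 (X = 3 + ((2 + 6)/(-1 + 6))*(-24 + 1/43) = 3 + (8/5)*(-24 + 1/43) = 3 + ((1/5)*8)*(-1031/43) = 3 + (8/5)*(-1031/43) = 3 - 8248/215 = -7603/215 ≈ -35.363)
(u/(-3416) + X/11484)*17 = (17387/(-3416) - 7603/215/11484)*17 = (17387*(-1/3416) - 7603/215*1/11484)*17 = (-17387/3416 - 7603/2469060)*17 = -10738879517/2108577240*17 = -182560951789/2108577240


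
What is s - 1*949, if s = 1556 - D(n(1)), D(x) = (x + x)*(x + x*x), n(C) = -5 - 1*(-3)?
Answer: 615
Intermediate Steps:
n(C) = -2 (n(C) = -5 + 3 = -2)
D(x) = 2*x*(x + x²) (D(x) = (2*x)*(x + x²) = 2*x*(x + x²))
s = 1564 (s = 1556 - 2*(-2)²*(1 - 2) = 1556 - 2*4*(-1) = 1556 - 1*(-8) = 1556 + 8 = 1564)
s - 1*949 = 1564 - 1*949 = 1564 - 949 = 615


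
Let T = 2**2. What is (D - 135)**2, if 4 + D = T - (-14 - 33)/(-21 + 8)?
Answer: 3247204/169 ≈ 19214.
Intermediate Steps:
T = 4
D = -47/13 (D = -4 + (4 - (-14 - 33)/(-21 + 8)) = -4 + (4 - (-47)/(-13)) = -4 + (4 - (-47)*(-1)/13) = -4 + (4 - 1*47/13) = -4 + (4 - 47/13) = -4 + 5/13 = -47/13 ≈ -3.6154)
(D - 135)**2 = (-47/13 - 135)**2 = (-1802/13)**2 = 3247204/169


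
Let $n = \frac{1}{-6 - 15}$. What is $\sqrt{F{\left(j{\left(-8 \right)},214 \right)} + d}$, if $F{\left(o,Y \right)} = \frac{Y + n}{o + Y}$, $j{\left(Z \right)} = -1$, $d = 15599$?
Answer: $\frac{2 \sqrt{8670018385}}{1491} \approx 124.9$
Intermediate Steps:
$n = - \frac{1}{21}$ ($n = \frac{1}{-21} = - \frac{1}{21} \approx -0.047619$)
$F{\left(o,Y \right)} = \frac{- \frac{1}{21} + Y}{Y + o}$ ($F{\left(o,Y \right)} = \frac{Y - \frac{1}{21}}{o + Y} = \frac{- \frac{1}{21} + Y}{Y + o}$)
$\sqrt{F{\left(j{\left(-8 \right)},214 \right)} + d} = \sqrt{\frac{- \frac{1}{21} + 214}{214 - 1} + 15599} = \sqrt{\frac{1}{213} \cdot \frac{4493}{21} + 15599} = \sqrt{\frac{4493}{4473} + 15599} = \sqrt{\frac{69778820}{4473}} = \frac{2 \sqrt{8670018385}}{1491}$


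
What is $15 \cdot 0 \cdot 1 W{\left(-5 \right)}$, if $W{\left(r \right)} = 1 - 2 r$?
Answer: $0$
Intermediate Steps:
$15 \cdot 0 \cdot 1 W{\left(-5 \right)} = 15 \cdot 0 \cdot 1 \left(1 - -10\right) = 15 \cdot 0 \left(1 + 10\right) = 0 \cdot 11 = 0$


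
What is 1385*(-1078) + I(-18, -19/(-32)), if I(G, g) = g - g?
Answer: -1493030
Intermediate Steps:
I(G, g) = 0
1385*(-1078) + I(-18, -19/(-32)) = 1385*(-1078) + 0 = -1493030 + 0 = -1493030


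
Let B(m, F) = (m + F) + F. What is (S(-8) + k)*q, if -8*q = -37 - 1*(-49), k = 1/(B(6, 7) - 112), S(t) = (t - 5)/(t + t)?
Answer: -885/736 ≈ -1.2024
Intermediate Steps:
B(m, F) = m + 2*F (B(m, F) = (F + m) + F = m + 2*F)
S(t) = (-5 + t)/(2*t) (S(t) = (-5 + t)/((2*t)) = (-5 + t)*(1/(2*t)) = (-5 + t)/(2*t))
k = -1/92 (k = 1/((6 + 2*7) - 112) = 1/((6 + 14) - 112) = 1/(20 - 112) = 1/(-92) = -1/92 ≈ -0.010870)
q = -3/2 (q = -(-37 - 1*(-49))/8 = -(-37 + 49)/8 = -⅛*12 = -3/2 ≈ -1.5000)
(S(-8) + k)*q = ((½)*(-5 - 8)/(-8) - 1/92)*(-3/2) = ((½)*(-⅛)*(-13) - 1/92)*(-3/2) = (13/16 - 1/92)*(-3/2) = (295/368)*(-3/2) = -885/736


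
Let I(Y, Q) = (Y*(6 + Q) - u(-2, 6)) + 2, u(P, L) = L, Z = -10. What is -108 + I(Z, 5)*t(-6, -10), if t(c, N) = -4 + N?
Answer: 1488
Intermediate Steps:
I(Y, Q) = -4 + Y*(6 + Q) (I(Y, Q) = (Y*(6 + Q) - 1*6) + 2 = (Y*(6 + Q) - 6) + 2 = (-6 + Y*(6 + Q)) + 2 = -4 + Y*(6 + Q))
-108 + I(Z, 5)*t(-6, -10) = -108 + (-4 + 6*(-10) + 5*(-10))*(-4 - 10) = -108 + (-4 - 60 - 50)*(-14) = -108 - 114*(-14) = -108 + 1596 = 1488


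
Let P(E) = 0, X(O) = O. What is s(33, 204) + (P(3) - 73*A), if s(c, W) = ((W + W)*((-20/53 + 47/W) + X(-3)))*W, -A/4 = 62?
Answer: -12922688/53 ≈ -2.4382e+5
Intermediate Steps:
A = -248 (A = -4*62 = -248)
s(c, W) = 2*W**2*(-179/53 + 47/W) (s(c, W) = ((W + W)*((-20/53 + 47/W) - 3))*W = ((2*W)*((-20*1/53 + 47/W) - 3))*W = ((2*W)*((-20/53 + 47/W) - 3))*W = ((2*W)*(-179/53 + 47/W))*W = (2*W*(-179/53 + 47/W))*W = 2*W**2*(-179/53 + 47/W))
s(33, 204) + (P(3) - 73*A) = (2/53)*204*(2491 - 179*204) + (0 - 73*(-248)) = (2/53)*204*(2491 - 36516) + (0 + 18104) = (2/53)*204*(-34025) + 18104 = -13882200/53 + 18104 = -12922688/53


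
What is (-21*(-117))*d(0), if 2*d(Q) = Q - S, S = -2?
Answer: 2457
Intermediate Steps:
d(Q) = 1 + Q/2 (d(Q) = (Q - 1*(-2))/2 = (Q + 2)/2 = (2 + Q)/2 = 1 + Q/2)
(-21*(-117))*d(0) = (-21*(-117))*(1 + (½)*0) = 2457*(1 + 0) = 2457*1 = 2457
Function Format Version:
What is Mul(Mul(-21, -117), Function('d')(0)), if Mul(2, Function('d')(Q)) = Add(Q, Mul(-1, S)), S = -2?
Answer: 2457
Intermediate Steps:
Function('d')(Q) = Add(1, Mul(Rational(1, 2), Q)) (Function('d')(Q) = Mul(Rational(1, 2), Add(Q, Mul(-1, -2))) = Mul(Rational(1, 2), Add(Q, 2)) = Mul(Rational(1, 2), Add(2, Q)) = Add(1, Mul(Rational(1, 2), Q)))
Mul(Mul(-21, -117), Function('d')(0)) = Mul(Mul(-21, -117), Add(1, Mul(Rational(1, 2), 0))) = Mul(2457, Add(1, 0)) = Mul(2457, 1) = 2457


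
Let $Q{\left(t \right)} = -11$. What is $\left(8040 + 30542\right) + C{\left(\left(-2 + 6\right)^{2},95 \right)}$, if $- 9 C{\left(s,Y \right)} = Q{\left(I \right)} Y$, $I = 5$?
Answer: $\frac{348283}{9} \approx 38698.0$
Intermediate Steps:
$C{\left(s,Y \right)} = \frac{11 Y}{9}$ ($C{\left(s,Y \right)} = - \frac{\left(-11\right) Y}{9} = \frac{11 Y}{9}$)
$\left(8040 + 30542\right) + C{\left(\left(-2 + 6\right)^{2},95 \right)} = \left(8040 + 30542\right) + \frac{11}{9} \cdot 95 = 38582 + \frac{1045}{9} = \frac{348283}{9}$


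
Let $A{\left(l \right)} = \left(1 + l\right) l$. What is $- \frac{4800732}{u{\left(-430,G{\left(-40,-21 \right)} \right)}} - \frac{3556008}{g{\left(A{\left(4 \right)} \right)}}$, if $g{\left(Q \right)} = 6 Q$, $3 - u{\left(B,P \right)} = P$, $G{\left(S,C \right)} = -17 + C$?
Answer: $- \frac{30078507}{205} \approx -1.4672 \cdot 10^{5}$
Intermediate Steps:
$u{\left(B,P \right)} = 3 - P$
$A{\left(l \right)} = l \left(1 + l\right)$
$- \frac{4800732}{u{\left(-430,G{\left(-40,-21 \right)} \right)}} - \frac{3556008}{g{\left(A{\left(4 \right)} \right)}} = - \frac{4800732}{3 - \left(-17 - 21\right)} - \frac{3556008}{6 \cdot 4 \left(1 + 4\right)} = - \frac{4800732}{3 - -38} - \frac{3556008}{6 \cdot 4 \cdot 5} = - \frac{4800732}{3 + 38} - \frac{3556008}{6 \cdot 20} = - \frac{4800732}{41} - \frac{3556008}{120} = \left(-4800732\right) \frac{1}{41} - \frac{148167}{5} = - \frac{4800732}{41} - \frac{148167}{5} = - \frac{30078507}{205}$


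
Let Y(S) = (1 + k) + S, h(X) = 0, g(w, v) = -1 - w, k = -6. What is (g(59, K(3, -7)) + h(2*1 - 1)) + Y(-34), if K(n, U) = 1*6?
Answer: -99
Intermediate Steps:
K(n, U) = 6
Y(S) = -5 + S (Y(S) = (1 - 6) + S = -5 + S)
(g(59, K(3, -7)) + h(2*1 - 1)) + Y(-34) = ((-1 - 1*59) + 0) + (-5 - 34) = ((-1 - 59) + 0) - 39 = (-60 + 0) - 39 = -60 - 39 = -99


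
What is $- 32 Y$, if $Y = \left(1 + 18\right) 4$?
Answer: $-2432$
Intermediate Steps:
$Y = 76$ ($Y = 19 \cdot 4 = 76$)
$- 32 Y = \left(-32\right) 76 = -2432$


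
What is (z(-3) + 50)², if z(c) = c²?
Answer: 3481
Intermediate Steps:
(z(-3) + 50)² = ((-3)² + 50)² = (9 + 50)² = 59² = 3481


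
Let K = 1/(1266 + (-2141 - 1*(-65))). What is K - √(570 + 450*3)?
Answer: -1/810 - 8*√30 ≈ -43.819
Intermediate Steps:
K = -1/810 (K = 1/(1266 + (-2141 + 65)) = 1/(1266 - 2076) = 1/(-810) = -1/810 ≈ -0.0012346)
K - √(570 + 450*3) = -1/810 - √(570 + 450*3) = -1/810 - √(570 + 1350) = -1/810 - √1920 = -1/810 - 8*√30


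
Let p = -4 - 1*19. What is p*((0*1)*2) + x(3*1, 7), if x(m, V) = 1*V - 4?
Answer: 3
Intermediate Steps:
x(m, V) = -4 + V (x(m, V) = V - 4 = -4 + V)
p = -23 (p = -4 - 19 = -23)
p*((0*1)*2) + x(3*1, 7) = -23*0*1*2 + (-4 + 7) = -0*2 + 3 = -23*0 + 3 = 0 + 3 = 3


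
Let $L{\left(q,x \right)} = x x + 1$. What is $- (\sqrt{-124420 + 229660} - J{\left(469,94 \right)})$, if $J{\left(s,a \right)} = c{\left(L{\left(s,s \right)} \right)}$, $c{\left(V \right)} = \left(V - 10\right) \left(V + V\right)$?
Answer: $96762163648 - 2 \sqrt{26310} \approx 9.6762 \cdot 10^{10}$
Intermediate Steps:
$L{\left(q,x \right)} = 1 + x^{2}$ ($L{\left(q,x \right)} = x^{2} + 1 = 1 + x^{2}$)
$c{\left(V \right)} = 2 V \left(-10 + V\right)$ ($c{\left(V \right)} = \left(-10 + V\right) 2 V = 2 V \left(-10 + V\right)$)
$J{\left(s,a \right)} = 2 \left(1 + s^{2}\right) \left(-9 + s^{2}\right)$ ($J{\left(s,a \right)} = 2 \left(1 + s^{2}\right) \left(-10 + \left(1 + s^{2}\right)\right) = 2 \left(1 + s^{2}\right) \left(-9 + s^{2}\right)$)
$- (\sqrt{-124420 + 229660} - J{\left(469,94 \right)}) = - (\sqrt{-124420 + 229660} - 2 \left(1 + 469^{2}\right) \left(-9 + 469^{2}\right)) = - (\sqrt{105240} - 2 \left(1 + 219961\right) \left(-9 + 219961\right)) = - (2 \sqrt{26310} - 2 \cdot 219962 \cdot 219952) = - (2 \sqrt{26310} - 96762163648) = - (-96762163648 + 2 \sqrt{26310}) = 96762163648 - 2 \sqrt{26310}$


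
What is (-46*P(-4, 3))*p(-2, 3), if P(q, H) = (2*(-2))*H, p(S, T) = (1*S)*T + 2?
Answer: -2208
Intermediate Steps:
p(S, T) = 2 + S*T (p(S, T) = S*T + 2 = 2 + S*T)
P(q, H) = -4*H
(-46*P(-4, 3))*p(-2, 3) = (-(-184)*3)*(2 - 2*3) = (-46*(-12))*(2 - 6) = 552*(-4) = -2208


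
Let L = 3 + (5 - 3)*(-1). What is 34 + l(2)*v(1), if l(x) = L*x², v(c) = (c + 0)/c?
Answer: 38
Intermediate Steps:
v(c) = 1 (v(c) = c/c = 1)
L = 1 (L = 3 + 2*(-1) = 3 - 2 = 1)
l(x) = x² (l(x) = 1*x² = x²)
34 + l(2)*v(1) = 34 + 2²*1 = 34 + 4*1 = 34 + 4 = 38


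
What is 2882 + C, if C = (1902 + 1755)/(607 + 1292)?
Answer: 1825525/633 ≈ 2883.9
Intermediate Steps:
C = 1219/633 (C = 3657/1899 = 3657*(1/1899) = 1219/633 ≈ 1.9258)
2882 + C = 2882 + 1219/633 = 1825525/633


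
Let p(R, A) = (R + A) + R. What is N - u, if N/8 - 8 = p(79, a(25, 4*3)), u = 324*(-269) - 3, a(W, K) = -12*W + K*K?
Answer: 87239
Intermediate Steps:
a(W, K) = K² - 12*W (a(W, K) = -12*W + K² = K² - 12*W)
u = -87159 (u = -87156 - 3 = -87159)
p(R, A) = A + 2*R (p(R, A) = (A + R) + R = A + 2*R)
N = 80 (N = 64 + 8*(((4*3)² - 12*25) + 2*79) = 64 + 8*((12² - 300) + 158) = 64 + 8*((144 - 300) + 158) = 64 + 8*(-156 + 158) = 64 + 8*2 = 64 + 16 = 80)
N - u = 80 - 1*(-87159) = 80 + 87159 = 87239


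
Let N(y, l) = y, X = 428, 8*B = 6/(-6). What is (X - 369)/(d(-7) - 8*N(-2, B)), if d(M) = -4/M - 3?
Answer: 413/95 ≈ 4.3474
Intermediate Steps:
B = -⅛ (B = (6/(-6))/8 = (6*(-⅙))/8 = (⅛)*(-1) = -⅛ ≈ -0.12500)
d(M) = -3 - 4/M (d(M) = -4/M - 3 = -3 - 4/M)
(X - 369)/(d(-7) - 8*N(-2, B)) = (428 - 369)/((-3 - 4/(-7)) - 8*(-2)) = 59/((-3 - 4*(-⅐)) + 16) = 59/((-3 + 4/7) + 16) = 59/(-17/7 + 16) = 59/(95/7) = 59*(7/95) = 413/95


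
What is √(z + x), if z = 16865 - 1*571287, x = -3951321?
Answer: I*√4505743 ≈ 2122.7*I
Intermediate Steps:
z = -554422 (z = 16865 - 571287 = -554422)
√(z + x) = √(-554422 - 3951321) = √(-4505743) = I*√4505743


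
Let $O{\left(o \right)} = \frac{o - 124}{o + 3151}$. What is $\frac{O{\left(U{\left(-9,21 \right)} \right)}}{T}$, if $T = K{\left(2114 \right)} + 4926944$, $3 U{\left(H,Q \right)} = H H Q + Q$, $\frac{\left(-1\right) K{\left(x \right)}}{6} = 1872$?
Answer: $\frac{9}{366220544} \approx 2.4575 \cdot 10^{-8}$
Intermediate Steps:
$K{\left(x \right)} = -11232$ ($K{\left(x \right)} = \left(-6\right) 1872 = -11232$)
$U{\left(H,Q \right)} = \frac{Q}{3} + \frac{Q H^{2}}{3}$ ($U{\left(H,Q \right)} = \frac{H H Q + Q}{3} = \frac{H^{2} Q + Q}{3} = \frac{Q H^{2} + Q}{3} = \frac{Q + Q H^{2}}{3} = \frac{Q}{3} + \frac{Q H^{2}}{3}$)
$O{\left(o \right)} = \frac{-124 + o}{3151 + o}$
$T = 4915712$ ($T = -11232 + 4926944 = 4915712$)
$\frac{O{\left(U{\left(-9,21 \right)} \right)}}{T} = \frac{\frac{1}{3151 + \frac{1}{3} \cdot 21 \left(1 + \left(-9\right)^{2}\right)} \left(-124 + \frac{1}{3} \cdot 21 \left(1 + \left(-9\right)^{2}\right)\right)}{4915712} = \frac{-124 + \frac{1}{3} \cdot 21 \left(1 + 81\right)}{3151 + \frac{1}{3} \cdot 21 \left(1 + 81\right)} \frac{1}{4915712} = \frac{-124 + \frac{1}{3} \cdot 21 \cdot 82}{3151 + \frac{1}{3} \cdot 21 \cdot 82} \cdot \frac{1}{4915712} = \frac{-124 + 574}{3151 + 574} \cdot \frac{1}{4915712} = \frac{1}{3725} \cdot 450 \cdot \frac{1}{4915712} = \frac{18}{149} \cdot \frac{1}{4915712} = \frac{9}{366220544}$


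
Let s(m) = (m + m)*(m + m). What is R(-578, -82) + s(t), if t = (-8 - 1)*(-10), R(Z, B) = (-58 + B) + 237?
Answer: 32497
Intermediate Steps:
R(Z, B) = 179 + B
t = 90 (t = -9*(-10) = 90)
s(m) = 4*m² (s(m) = (2*m)*(2*m) = 4*m²)
R(-578, -82) + s(t) = (179 - 82) + 4*90² = 97 + 4*8100 = 97 + 32400 = 32497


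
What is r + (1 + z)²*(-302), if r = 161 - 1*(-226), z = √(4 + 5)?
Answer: -4445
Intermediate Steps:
z = 3 (z = √9 = 3)
r = 387 (r = 161 + 226 = 387)
r + (1 + z)²*(-302) = 387 + (1 + 3)²*(-302) = 387 + 4²*(-302) = 387 + 16*(-302) = 387 - 4832 = -4445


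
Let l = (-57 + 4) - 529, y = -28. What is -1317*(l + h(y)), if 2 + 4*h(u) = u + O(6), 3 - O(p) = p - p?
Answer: 3101535/4 ≈ 7.7538e+5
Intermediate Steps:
O(p) = 3 (O(p) = 3 - (p - p) = 3 - 1*0 = 3 + 0 = 3)
h(u) = 1/4 + u/4 (h(u) = -1/2 + (u + 3)/4 = -1/2 + (3 + u)/4 = -1/2 + (3/4 + u/4) = 1/4 + u/4)
l = -582 (l = -53 - 529 = -582)
-1317*(l + h(y)) = -1317*(-582 + (1/4 + (1/4)*(-28))) = -1317*(-582 + (1/4 - 7)) = -1317*(-582 - 27/4) = -1317*(-2355/4) = 3101535/4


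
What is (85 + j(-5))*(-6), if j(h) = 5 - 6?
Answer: -504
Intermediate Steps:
j(h) = -1
(85 + j(-5))*(-6) = (85 - 1)*(-6) = 84*(-6) = -504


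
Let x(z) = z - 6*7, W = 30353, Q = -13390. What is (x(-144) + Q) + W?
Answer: 16777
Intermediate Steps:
x(z) = -42 + z (x(z) = z - 42 = -42 + z)
(x(-144) + Q) + W = ((-42 - 144) - 13390) + 30353 = (-186 - 13390) + 30353 = -13576 + 30353 = 16777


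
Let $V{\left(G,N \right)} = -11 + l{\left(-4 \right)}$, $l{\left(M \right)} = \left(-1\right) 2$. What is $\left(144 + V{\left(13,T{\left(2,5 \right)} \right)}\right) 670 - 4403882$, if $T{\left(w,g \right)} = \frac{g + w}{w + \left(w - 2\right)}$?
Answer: $-4316112$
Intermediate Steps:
$l{\left(M \right)} = -2$
$T{\left(w,g \right)} = \frac{g + w}{-2 + 2 w}$ ($T{\left(w,g \right)} = \frac{g + w}{w + \left(-2 + w\right)} = \frac{g + w}{-2 + 2 w}$)
$V{\left(G,N \right)} = -13$ ($V{\left(G,N \right)} = -11 - 2 = -13$)
$\left(144 + V{\left(13,T{\left(2,5 \right)} \right)}\right) 670 - 4403882 = \left(144 - 13\right) 670 - 4403882 = 131 \cdot 670 - 4403882 = 87770 - 4403882 = -4316112$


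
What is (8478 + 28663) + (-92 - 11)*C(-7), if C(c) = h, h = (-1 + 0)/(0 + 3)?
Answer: 111526/3 ≈ 37175.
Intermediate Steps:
h = -⅓ (h = -1/3 = -1*⅓ = -⅓ ≈ -0.33333)
C(c) = -⅓
(8478 + 28663) + (-92 - 11)*C(-7) = (8478 + 28663) + (-92 - 11)*(-⅓) = 37141 - 103*(-⅓) = 37141 + 103/3 = 111526/3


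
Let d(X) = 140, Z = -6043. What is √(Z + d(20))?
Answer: I*√5903 ≈ 76.831*I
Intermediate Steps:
√(Z + d(20)) = √(-6043 + 140) = √(-5903) = I*√5903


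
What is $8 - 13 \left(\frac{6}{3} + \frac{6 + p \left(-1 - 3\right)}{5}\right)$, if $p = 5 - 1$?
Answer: $8$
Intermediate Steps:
$p = 4$ ($p = 5 - 1 = 4$)
$8 - 13 \left(\frac{6}{3} + \frac{6 + p \left(-1 - 3\right)}{5}\right) = 8 - 13 \left(\frac{6}{3} + \frac{6 + 4 \left(-1 - 3\right)}{5}\right) = 8 - 13 \left(6 \cdot \frac{1}{3} + \left(6 + 4 \left(-4\right)\right) \frac{1}{5}\right) = 8 - 13 \left(2 + \left(6 - 16\right) \frac{1}{5}\right) = 8 - 13 \left(2 - 2\right) = 8 - 0 = 8 + 0 = 8$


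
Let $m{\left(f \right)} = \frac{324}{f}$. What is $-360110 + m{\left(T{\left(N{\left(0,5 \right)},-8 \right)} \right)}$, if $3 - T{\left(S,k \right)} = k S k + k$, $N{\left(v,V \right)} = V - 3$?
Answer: $- \frac{4681466}{13} \approx -3.6011 \cdot 10^{5}$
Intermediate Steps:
$N{\left(v,V \right)} = -3 + V$
$T{\left(S,k \right)} = 3 - k - S k^{2}$ ($T{\left(S,k \right)} = 3 - \left(k S k + k\right) = 3 - \left(S k k + k\right) = 3 - \left(S k^{2} + k\right) = 3 - \left(k + S k^{2}\right) = 3 - k - S k^{2}$)
$-360110 + m{\left(T{\left(N{\left(0,5 \right)},-8 \right)} \right)} = -360110 + \frac{324}{3 - -8 - \left(-3 + 5\right) \left(-8\right)^{2}} = -360110 + \frac{324}{3 + 8 - 2 \cdot 64} = -360110 + \frac{324}{3 + 8 - 128} = -360110 + \frac{324}{-117} = -360110 + 324 \left(- \frac{1}{117}\right) = -360110 - \frac{36}{13} = - \frac{4681466}{13}$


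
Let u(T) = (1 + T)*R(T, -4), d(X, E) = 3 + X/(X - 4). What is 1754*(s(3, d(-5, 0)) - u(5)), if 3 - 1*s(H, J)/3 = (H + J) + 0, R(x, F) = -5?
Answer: 101732/3 ≈ 33911.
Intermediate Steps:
d(X, E) = 3 + X/(-4 + X)
s(H, J) = 9 - 3*H - 3*J (s(H, J) = 9 - 3*((H + J) + 0) = 9 - 3*(H + J) = 9 + (-3*H - 3*J) = 9 - 3*H - 3*J)
u(T) = -5 - 5*T (u(T) = (1 + T)*(-5) = -5 - 5*T)
1754*(s(3, d(-5, 0)) - u(5)) = 1754*((9 - 3*3 - 12*(-3 - 5)/(-4 - 5)) - (-5 - 5*5)) = 1754*((9 - 9 - 12*(-8)/(-9)) - (-5 - 25)) = 1754*((9 - 9 - 12*(-1)*(-8)/9) - 1*(-30)) = 1754*((9 - 9 - 3*32/9) + 30) = 1754*((9 - 9 - 32/3) + 30) = 1754*(-32/3 + 30) = 1754*(58/3) = 101732/3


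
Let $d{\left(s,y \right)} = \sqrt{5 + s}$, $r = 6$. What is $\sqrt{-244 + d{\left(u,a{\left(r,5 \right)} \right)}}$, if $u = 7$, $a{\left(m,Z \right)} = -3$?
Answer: $\sqrt{-244 + 2 \sqrt{3}} \approx 15.509 i$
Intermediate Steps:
$\sqrt{-244 + d{\left(u,a{\left(r,5 \right)} \right)}} = \sqrt{-244 + \sqrt{5 + 7}} = \sqrt{-244 + \sqrt{12}} = \sqrt{-244 + 2 \sqrt{3}}$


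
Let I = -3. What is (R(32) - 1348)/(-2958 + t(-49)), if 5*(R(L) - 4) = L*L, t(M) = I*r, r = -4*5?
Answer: 2848/7245 ≈ 0.39310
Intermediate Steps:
r = -20
t(M) = 60 (t(M) = -3*(-20) = 60)
R(L) = 4 + L**2/5 (R(L) = 4 + (L*L)/5 = 4 + L**2/5)
(R(32) - 1348)/(-2958 + t(-49)) = ((4 + (1/5)*32**2) - 1348)/(-2958 + 60) = ((4 + (1/5)*1024) - 1348)/(-2898) = ((4 + 1024/5) - 1348)*(-1/2898) = (1044/5 - 1348)*(-1/2898) = -5696/5*(-1/2898) = 2848/7245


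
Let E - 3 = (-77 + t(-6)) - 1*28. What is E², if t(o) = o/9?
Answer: 94864/9 ≈ 10540.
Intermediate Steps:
t(o) = o/9 (t(o) = o*(⅑) = o/9)
E = -308/3 (E = 3 + ((-77 + (⅑)*(-6)) - 1*28) = 3 + ((-77 - ⅔) - 28) = 3 + (-233/3 - 28) = 3 - 317/3 = -308/3 ≈ -102.67)
E² = (-308/3)² = 94864/9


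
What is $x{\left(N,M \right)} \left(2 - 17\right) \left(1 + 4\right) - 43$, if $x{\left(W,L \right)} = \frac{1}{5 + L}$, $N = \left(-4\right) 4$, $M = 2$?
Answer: $- \frac{376}{7} \approx -53.714$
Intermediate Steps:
$N = -16$
$x{\left(N,M \right)} \left(2 - 17\right) \left(1 + 4\right) - 43 = \frac{\left(2 - 17\right) \left(1 + 4\right)}{5 + 2} - 43 = \frac{\left(-15\right) 5}{7} - 43 = \frac{1}{7} \left(-75\right) - 43 = - \frac{75}{7} - 43 = - \frac{376}{7}$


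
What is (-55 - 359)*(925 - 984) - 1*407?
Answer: 24019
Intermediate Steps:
(-55 - 359)*(925 - 984) - 1*407 = -414*(-59) - 407 = 24426 - 407 = 24019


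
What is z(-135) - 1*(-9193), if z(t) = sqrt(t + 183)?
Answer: 9193 + 4*sqrt(3) ≈ 9199.9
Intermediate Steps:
z(t) = sqrt(183 + t)
z(-135) - 1*(-9193) = sqrt(183 - 135) - 1*(-9193) = sqrt(48) + 9193 = 4*sqrt(3) + 9193 = 9193 + 4*sqrt(3)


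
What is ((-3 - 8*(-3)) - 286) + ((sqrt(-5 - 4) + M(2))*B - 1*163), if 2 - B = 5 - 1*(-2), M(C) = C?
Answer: -438 - 15*I ≈ -438.0 - 15.0*I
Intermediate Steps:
B = -5 (B = 2 - (5 - 1*(-2)) = 2 - (5 + 2) = 2 - 1*7 = 2 - 7 = -5)
((-3 - 8*(-3)) - 286) + ((sqrt(-5 - 4) + M(2))*B - 1*163) = ((-3 - 8*(-3)) - 286) + ((sqrt(-5 - 4) + 2)*(-5) - 1*163) = ((-3 + 24) - 286) + ((sqrt(-9) + 2)*(-5) - 163) = (21 - 286) + ((3*I + 2)*(-5) - 163) = -265 + ((2 + 3*I)*(-5) - 163) = -265 + ((-10 - 15*I) - 163) = -265 + (-173 - 15*I) = -438 - 15*I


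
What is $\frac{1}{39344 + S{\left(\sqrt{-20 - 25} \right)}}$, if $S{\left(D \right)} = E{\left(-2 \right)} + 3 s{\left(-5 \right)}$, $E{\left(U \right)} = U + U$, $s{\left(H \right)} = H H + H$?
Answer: $\frac{1}{39400} \approx 2.5381 \cdot 10^{-5}$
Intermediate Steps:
$s{\left(H \right)} = H + H^{2}$ ($s{\left(H \right)} = H^{2} + H = H + H^{2}$)
$E{\left(U \right)} = 2 U$
$S{\left(D \right)} = 56$ ($S{\left(D \right)} = 2 \left(-2\right) + 3 \left(- 5 \left(1 - 5\right)\right) = -4 + 3 \left(\left(-5\right) \left(-4\right)\right) = -4 + 3 \cdot 20 = -4 + 60 = 56$)
$\frac{1}{39344 + S{\left(\sqrt{-20 - 25} \right)}} = \frac{1}{39344 + 56} = \frac{1}{39400}$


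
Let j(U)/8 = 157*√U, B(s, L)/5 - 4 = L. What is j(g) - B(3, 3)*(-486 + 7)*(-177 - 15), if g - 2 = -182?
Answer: -3218880 + 7536*I*√5 ≈ -3.2189e+6 + 16851.0*I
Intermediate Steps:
B(s, L) = 20 + 5*L
g = -180 (g = 2 - 182 = -180)
j(U) = 1256*√U (j(U) = 8*(157*√U) = 1256*√U)
j(g) - B(3, 3)*(-486 + 7)*(-177 - 15) = 1256*√(-180) - (20 + 5*3)*(-486 + 7)*(-177 - 15) = 1256*(6*I*√5) - (20 + 15)*(-479*(-192)) = 7536*I*√5 - 35*91968 = 7536*I*√5 - 1*3218880 = 7536*I*√5 - 3218880 = -3218880 + 7536*I*√5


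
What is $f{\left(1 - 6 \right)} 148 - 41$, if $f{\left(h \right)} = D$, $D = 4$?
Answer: $551$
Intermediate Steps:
$f{\left(h \right)} = 4$
$f{\left(1 - 6 \right)} 148 - 41 = 4 \cdot 148 - 41 = 592 - 41 = 551$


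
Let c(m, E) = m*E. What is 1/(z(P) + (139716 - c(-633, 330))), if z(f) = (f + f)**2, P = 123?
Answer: 1/409122 ≈ 2.4443e-6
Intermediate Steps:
c(m, E) = E*m
z(f) = 4*f**2 (z(f) = (2*f)**2 = 4*f**2)
1/(z(P) + (139716 - c(-633, 330))) = 1/(4*123**2 + (139716 - 330*(-633))) = 1/(4*15129 + (139716 - 1*(-208890))) = 1/(60516 + (139716 + 208890)) = 1/(60516 + 348606) = 1/409122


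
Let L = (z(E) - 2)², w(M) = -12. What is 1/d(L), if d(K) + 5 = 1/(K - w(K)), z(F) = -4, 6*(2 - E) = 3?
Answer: -48/239 ≈ -0.20084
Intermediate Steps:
E = 3/2 (E = 2 - ⅙*3 = 2 - ½ = 3/2 ≈ 1.5000)
L = 36 (L = (-4 - 2)² = (-6)² = 36)
d(K) = -5 + 1/(12 + K) (d(K) = -5 + 1/(K - 1*(-12)) = -5 + 1/(K + 12) = -5 + 1/(12 + K))
1/d(L) = 1/((-59 - 5*36)/(12 + 36)) = 1/((-59 - 180)/48) = 1/((1/48)*(-239)) = 1/(-239/48) = -48/239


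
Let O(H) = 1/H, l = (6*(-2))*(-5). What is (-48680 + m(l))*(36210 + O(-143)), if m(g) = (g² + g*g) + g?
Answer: -214473961180/143 ≈ -1.4998e+9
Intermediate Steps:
l = 60 (l = -12*(-5) = 60)
m(g) = g + 2*g² (m(g) = (g² + g²) + g = 2*g² + g = g + 2*g²)
(-48680 + m(l))*(36210 + O(-143)) = (-48680 + 60*(1 + 2*60))*(36210 + 1/(-143)) = (-48680 + 60*(1 + 120))*(36210 - 1/143) = (-48680 + 60*121)*(5178029/143) = (-48680 + 7260)*(5178029/143) = -41420*5178029/143 = -214473961180/143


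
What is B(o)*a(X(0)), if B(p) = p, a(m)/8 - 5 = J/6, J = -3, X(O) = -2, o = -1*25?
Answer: -900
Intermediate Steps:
o = -25
a(m) = 36 (a(m) = 40 + 8*(-3/6) = 40 + 8*(-3*⅙) = 40 + 8*(-½) = 40 - 4 = 36)
B(o)*a(X(0)) = -25*36 = -900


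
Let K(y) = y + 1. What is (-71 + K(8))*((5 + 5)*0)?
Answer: 0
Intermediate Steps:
K(y) = 1 + y
(-71 + K(8))*((5 + 5)*0) = (-71 + (1 + 8))*((5 + 5)*0) = (-71 + 9)*(10*0) = -62*0 = 0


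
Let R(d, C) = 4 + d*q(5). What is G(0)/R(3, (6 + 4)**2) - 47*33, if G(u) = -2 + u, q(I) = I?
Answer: -29471/19 ≈ -1551.1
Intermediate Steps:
R(d, C) = 4 + 5*d (R(d, C) = 4 + d*5 = 4 + 5*d)
G(0)/R(3, (6 + 4)**2) - 47*33 = (-2 + 0)/(4 + 5*3) - 47*33 = -2/(4 + 15) - 1551 = -2/19 - 1551 = -29471/19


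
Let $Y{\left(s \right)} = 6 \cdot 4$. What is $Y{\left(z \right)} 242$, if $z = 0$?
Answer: $5808$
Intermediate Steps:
$Y{\left(s \right)} = 24$
$Y{\left(z \right)} 242 = 24 \cdot 242 = 5808$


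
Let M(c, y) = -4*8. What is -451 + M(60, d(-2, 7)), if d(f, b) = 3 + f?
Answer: -483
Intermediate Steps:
M(c, y) = -32
-451 + M(60, d(-2, 7)) = -451 - 32 = -483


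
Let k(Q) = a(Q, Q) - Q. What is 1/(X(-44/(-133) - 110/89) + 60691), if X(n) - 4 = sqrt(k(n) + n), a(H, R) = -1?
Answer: 60695/3683883026 - I/3683883026 ≈ 1.6476e-5 - 2.7145e-10*I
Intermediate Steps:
k(Q) = -1 - Q
X(n) = 4 + I (X(n) = 4 + sqrt((-1 - n) + n) = 4 + sqrt(-1) = 4 + I)
1/(X(-44/(-133) - 110/89) + 60691) = 1/((4 + I) + 60691) = 1/(60695 + I) = (60695 - I)/3683883026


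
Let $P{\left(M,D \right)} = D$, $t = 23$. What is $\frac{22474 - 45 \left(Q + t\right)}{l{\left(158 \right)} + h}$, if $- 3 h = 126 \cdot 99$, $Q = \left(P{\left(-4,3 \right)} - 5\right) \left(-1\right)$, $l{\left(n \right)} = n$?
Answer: $- \frac{21349}{4000} \approx -5.3372$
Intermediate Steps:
$Q = 2$ ($Q = \left(3 - 5\right) \left(-1\right) = \left(-2\right) \left(-1\right) = 2$)
$h = -4158$ ($h = - \frac{126 \cdot 99}{3} = \left(- \frac{1}{3}\right) 12474 = -4158$)
$\frac{22474 - 45 \left(Q + t\right)}{l{\left(158 \right)} + h} = \frac{22474 - 45 \left(2 + 23\right)}{158 - 4158} = \frac{22474 - 1125}{-4000} = \left(22474 - 1125\right) \left(- \frac{1}{4000}\right) = 21349 \left(- \frac{1}{4000}\right) = - \frac{21349}{4000}$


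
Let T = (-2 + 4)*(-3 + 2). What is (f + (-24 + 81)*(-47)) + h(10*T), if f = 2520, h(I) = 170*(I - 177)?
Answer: -33649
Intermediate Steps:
T = -2 (T = 2*(-1) = -2)
h(I) = -30090 + 170*I (h(I) = 170*(-177 + I) = -30090 + 170*I)
(f + (-24 + 81)*(-47)) + h(10*T) = (2520 + (-24 + 81)*(-47)) + (-30090 + 170*(10*(-2))) = (2520 + 57*(-47)) + (-30090 + 170*(-20)) = (2520 - 2679) + (-30090 - 3400) = -159 - 33490 = -33649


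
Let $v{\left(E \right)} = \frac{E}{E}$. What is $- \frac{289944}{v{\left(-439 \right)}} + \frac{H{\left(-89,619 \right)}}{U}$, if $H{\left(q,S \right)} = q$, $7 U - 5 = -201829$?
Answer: $- \frac{8359665319}{28832} \approx -2.8994 \cdot 10^{5}$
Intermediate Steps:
$U = -28832$ ($U = \frac{5}{7} + \frac{1}{7} \left(-201829\right) = \frac{5}{7} - \frac{201829}{7} = -28832$)
$v{\left(E \right)} = 1$
$- \frac{289944}{v{\left(-439 \right)}} + \frac{H{\left(-89,619 \right)}}{U} = - \frac{289944}{1} - \frac{89}{-28832} = \left(-289944\right) 1 - - \frac{89}{28832} = -289944 + \frac{89}{28832} = - \frac{8359665319}{28832}$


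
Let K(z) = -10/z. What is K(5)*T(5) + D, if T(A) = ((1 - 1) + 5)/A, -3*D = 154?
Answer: -160/3 ≈ -53.333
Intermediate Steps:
D = -154/3 (D = -1/3*154 = -154/3 ≈ -51.333)
T(A) = 5/A (T(A) = (0 + 5)/A = 5/A)
K(5)*T(5) + D = (-10/5)*(5/5) - 154/3 = (-10*1/5)*(5*(1/5)) - 154/3 = -2*1 - 154/3 = -2 - 154/3 = -160/3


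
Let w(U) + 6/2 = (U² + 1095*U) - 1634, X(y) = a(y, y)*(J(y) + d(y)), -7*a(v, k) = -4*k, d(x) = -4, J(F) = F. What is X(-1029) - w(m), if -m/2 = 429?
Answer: 812387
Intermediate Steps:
m = -858 (m = -2*429 = -858)
a(v, k) = 4*k/7 (a(v, k) = -(-4)*k/7 = 4*k/7)
X(y) = 4*y*(-4 + y)/7 (X(y) = (4*y/7)*(y - 4) = (4*y/7)*(-4 + y) = 4*y*(-4 + y)/7)
w(U) = -1637 + U² + 1095*U (w(U) = -3 + ((U² + 1095*U) - 1634) = -3 + (-1634 + U² + 1095*U) = -1637 + U² + 1095*U)
X(-1029) - w(m) = (4/7)*(-1029)*(-4 - 1029) - (-1637 + (-858)² + 1095*(-858)) = (4/7)*(-1029)*(-1033) - (-1637 + 736164 - 939510) = 607404 - 1*(-204983) = 607404 + 204983 = 812387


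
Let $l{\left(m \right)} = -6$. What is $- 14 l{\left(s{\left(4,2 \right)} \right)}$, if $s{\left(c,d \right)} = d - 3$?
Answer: $84$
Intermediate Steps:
$s{\left(c,d \right)} = -3 + d$
$- 14 l{\left(s{\left(4,2 \right)} \right)} = \left(-14\right) \left(-6\right) = 84$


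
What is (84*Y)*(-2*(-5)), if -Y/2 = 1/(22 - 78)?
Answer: 30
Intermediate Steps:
Y = 1/28 (Y = -2/(22 - 78) = -2/(-56) = -2*(-1/56) = 1/28 ≈ 0.035714)
(84*Y)*(-2*(-5)) = (84*(1/28))*(-2*(-5)) = 3*10 = 30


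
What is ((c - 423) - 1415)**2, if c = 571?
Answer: 1605289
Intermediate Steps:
((c - 423) - 1415)**2 = ((571 - 423) - 1415)**2 = (148 - 1415)**2 = (-1267)**2 = 1605289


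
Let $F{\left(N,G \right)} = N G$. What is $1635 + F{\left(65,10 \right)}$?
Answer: $2285$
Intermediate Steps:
$F{\left(N,G \right)} = G N$
$1635 + F{\left(65,10 \right)} = 1635 + 10 \cdot 65 = 1635 + 650 = 2285$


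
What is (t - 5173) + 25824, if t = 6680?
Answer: 27331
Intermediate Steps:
(t - 5173) + 25824 = (6680 - 5173) + 25824 = 1507 + 25824 = 27331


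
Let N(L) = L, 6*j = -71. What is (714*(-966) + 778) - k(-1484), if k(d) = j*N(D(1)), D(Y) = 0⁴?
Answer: -688946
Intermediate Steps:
D(Y) = 0
j = -71/6 (j = (⅙)*(-71) = -71/6 ≈ -11.833)
k(d) = 0 (k(d) = -71/6*0 = 0)
(714*(-966) + 778) - k(-1484) = (714*(-966) + 778) - 1*0 = (-689724 + 778) + 0 = -688946 + 0 = -688946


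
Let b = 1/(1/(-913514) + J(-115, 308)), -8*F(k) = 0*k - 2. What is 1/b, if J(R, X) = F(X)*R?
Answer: -52527057/1827028 ≈ -28.750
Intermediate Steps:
F(k) = ¼ (F(k) = -(0*k - 2)/8 = -(0 - 2)/8 = -⅛*(-2) = ¼)
J(R, X) = R/4
b = -1827028/52527057 (b = 1/(1/(-913514) + (¼)*(-115)) = 1/(-1/913514 - 115/4) = 1/(-52527057/1827028) = -1827028/52527057 ≈ -0.034783)
1/b = 1/(-1827028/52527057) = -52527057/1827028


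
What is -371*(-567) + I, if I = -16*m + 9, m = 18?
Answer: 210078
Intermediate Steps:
I = -279 (I = -16*18 + 9 = -288 + 9 = -279)
-371*(-567) + I = -371*(-567) - 279 = 210357 - 279 = 210078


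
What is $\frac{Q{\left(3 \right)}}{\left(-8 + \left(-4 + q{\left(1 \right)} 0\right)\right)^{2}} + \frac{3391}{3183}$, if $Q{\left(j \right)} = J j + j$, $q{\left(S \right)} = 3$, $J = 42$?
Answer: $\frac{33293}{16976} \approx 1.9612$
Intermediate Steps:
$Q{\left(j \right)} = 43 j$ ($Q{\left(j \right)} = 42 j + j = 43 j$)
$\frac{Q{\left(3 \right)}}{\left(-8 + \left(-4 + q{\left(1 \right)} 0\right)\right)^{2}} + \frac{3391}{3183} = \frac{43 \cdot 3}{\left(-8 + \left(-4 + 3 \cdot 0\right)\right)^{2}} + \frac{3391}{3183} = \frac{129}{\left(-8 + \left(-4 + 0\right)\right)^{2}} + 3391 \cdot \frac{1}{3183} = \frac{129}{\left(-8 - 4\right)^{2}} + \frac{3391}{3183} = \frac{129}{\left(-12\right)^{2}} + \frac{3391}{3183} = \frac{129}{144} + \frac{3391}{3183} = 129 \cdot \frac{1}{144} + \frac{3391}{3183} = \frac{43}{48} + \frac{3391}{3183} = \frac{33293}{16976}$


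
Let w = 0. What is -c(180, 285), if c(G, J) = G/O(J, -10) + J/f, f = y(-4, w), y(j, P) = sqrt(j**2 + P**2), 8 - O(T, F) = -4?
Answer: -345/4 ≈ -86.250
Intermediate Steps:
O(T, F) = 12 (O(T, F) = 8 - 1*(-4) = 8 + 4 = 12)
y(j, P) = sqrt(P**2 + j**2)
f = 4 (f = sqrt(0**2 + (-4)**2) = sqrt(0 + 16) = sqrt(16) = 4)
c(G, J) = J/4 + G/12 (c(G, J) = G/12 + J/4 = J/4 + G/12)
-c(180, 285) = -((1/4)*285 + (1/12)*180) = -(285/4 + 15) = -1*345/4 = -345/4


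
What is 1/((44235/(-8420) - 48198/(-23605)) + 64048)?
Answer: 39750820/2545832851357 ≈ 1.5614e-5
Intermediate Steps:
1/((44235/(-8420) - 48198/(-23605)) + 64048) = 1/((44235*(-1/8420) - 48198*(-1/23605)) + 64048) = 1/((-8847/1684 + 48198/23605) + 64048) = 1/(-127668003/39750820 + 64048) = 1/(2545832851357/39750820) = 39750820/2545832851357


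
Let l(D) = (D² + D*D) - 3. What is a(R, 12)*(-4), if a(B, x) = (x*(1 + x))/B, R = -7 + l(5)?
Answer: -78/5 ≈ -15.600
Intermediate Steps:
l(D) = -3 + 2*D² (l(D) = (D² + D²) - 3 = 2*D² - 3 = -3 + 2*D²)
R = 40 (R = -7 + (-3 + 2*5²) = -7 + (-3 + 2*25) = -7 + (-3 + 50) = -7 + 47 = 40)
a(B, x) = x*(1 + x)/B
a(R, 12)*(-4) = (12*(1 + 12)/40)*(-4) = (12*(1/40)*13)*(-4) = (39/10)*(-4) = -78/5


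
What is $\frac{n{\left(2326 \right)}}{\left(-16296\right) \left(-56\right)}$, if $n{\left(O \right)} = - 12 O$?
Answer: $- \frac{1163}{38024} \approx -0.030586$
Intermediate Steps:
$\frac{n{\left(2326 \right)}}{\left(-16296\right) \left(-56\right)} = \frac{\left(-12\right) 2326}{\left(-16296\right) \left(-56\right)} = - \frac{27912}{912576} = \left(-27912\right) \frac{1}{912576} = - \frac{1163}{38024}$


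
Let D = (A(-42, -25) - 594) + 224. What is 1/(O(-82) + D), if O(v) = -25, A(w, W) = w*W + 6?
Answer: 1/661 ≈ 0.0015129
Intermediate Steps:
A(w, W) = 6 + W*w (A(w, W) = W*w + 6 = 6 + W*w)
D = 686 (D = ((6 - 25*(-42)) - 594) + 224 = ((6 + 1050) - 594) + 224 = (1056 - 594) + 224 = 462 + 224 = 686)
1/(O(-82) + D) = 1/(-25 + 686) = 1/661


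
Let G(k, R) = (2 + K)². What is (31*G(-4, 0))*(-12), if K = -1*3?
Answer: -372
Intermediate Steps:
K = -3
G(k, R) = 1 (G(k, R) = (2 - 3)² = (-1)² = 1)
(31*G(-4, 0))*(-12) = (31*1)*(-12) = 31*(-12) = -372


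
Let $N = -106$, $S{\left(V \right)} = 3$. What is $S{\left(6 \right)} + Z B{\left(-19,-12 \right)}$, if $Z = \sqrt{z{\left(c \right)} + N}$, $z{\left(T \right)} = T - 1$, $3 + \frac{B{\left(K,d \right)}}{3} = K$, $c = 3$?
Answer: $3 - 132 i \sqrt{26} \approx 3.0 - 673.07 i$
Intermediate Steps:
$B{\left(K,d \right)} = -9 + 3 K$
$z{\left(T \right)} = -1 + T$
$Z = 2 i \sqrt{26}$ ($Z = \sqrt{\left(-1 + 3\right) - 106} = \sqrt{2 - 106} = \sqrt{-104} = 2 i \sqrt{26} \approx 10.198 i$)
$S{\left(6 \right)} + Z B{\left(-19,-12 \right)} = 3 + 2 i \sqrt{26} \left(-9 + 3 \left(-19\right)\right) = 3 + 2 i \sqrt{26} \left(-9 - 57\right) = 3 + 2 i \sqrt{26} \left(-66\right) = 3 - 132 i \sqrt{26}$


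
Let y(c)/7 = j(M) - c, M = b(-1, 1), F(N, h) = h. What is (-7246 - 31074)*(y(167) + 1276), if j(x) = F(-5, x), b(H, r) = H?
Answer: -3832000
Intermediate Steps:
M = -1
j(x) = x
y(c) = -7 - 7*c (y(c) = 7*(-1 - c) = -7 - 7*c)
(-7246 - 31074)*(y(167) + 1276) = (-7246 - 31074)*((-7 - 7*167) + 1276) = -38320*((-7 - 1169) + 1276) = -38320*(-1176 + 1276) = -38320*100 = -3832000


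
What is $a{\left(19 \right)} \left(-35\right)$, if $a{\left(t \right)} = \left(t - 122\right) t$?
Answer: $68495$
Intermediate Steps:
$a{\left(t \right)} = t \left(-122 + t\right)$ ($a{\left(t \right)} = \left(-122 + t\right) t = t \left(-122 + t\right)$)
$a{\left(19 \right)} \left(-35\right) = 19 \left(-122 + 19\right) \left(-35\right) = 19 \left(-103\right) \left(-35\right) = \left(-1957\right) \left(-35\right) = 68495$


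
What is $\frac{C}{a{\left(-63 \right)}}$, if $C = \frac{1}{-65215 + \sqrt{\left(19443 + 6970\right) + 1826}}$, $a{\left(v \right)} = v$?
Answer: $\frac{65215}{267936983118} + \frac{\sqrt{28239}}{267936983118} \approx 2.4402 \cdot 10^{-7}$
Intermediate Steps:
$C = \frac{1}{-65215 + \sqrt{28239}}$ ($C = \frac{1}{-65215 + \sqrt{26413 + 1826}} = \frac{1}{-65215 + \sqrt{28239}} \approx -1.5374 \cdot 10^{-5}$)
$\frac{C}{a{\left(-63 \right)}} = \frac{- \frac{65215}{4252967986} - \frac{\sqrt{28239}}{4252967986}}{-63} = \left(- \frac{65215}{4252967986} - \frac{\sqrt{28239}}{4252967986}\right) \left(- \frac{1}{63}\right) = \frac{65215}{267936983118} + \frac{\sqrt{28239}}{267936983118}$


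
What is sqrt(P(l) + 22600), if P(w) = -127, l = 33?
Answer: 3*sqrt(2497) ≈ 149.91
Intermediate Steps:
sqrt(P(l) + 22600) = sqrt(-127 + 22600) = sqrt(22473) = 3*sqrt(2497)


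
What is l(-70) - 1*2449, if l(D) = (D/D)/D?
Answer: -171431/70 ≈ -2449.0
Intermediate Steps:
l(D) = 1/D
l(-70) - 1*2449 = 1/(-70) - 1*2449 = -1/70 - 2449 = -171431/70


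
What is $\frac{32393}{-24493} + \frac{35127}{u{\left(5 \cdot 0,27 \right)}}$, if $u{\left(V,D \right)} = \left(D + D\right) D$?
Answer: $\frac{30116171}{1322622} \approx 22.77$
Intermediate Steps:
$u{\left(V,D \right)} = 2 D^{2}$ ($u{\left(V,D \right)} = 2 D D = 2 D^{2}$)
$\frac{32393}{-24493} + \frac{35127}{u{\left(5 \cdot 0,27 \right)}} = \frac{32393}{-24493} + \frac{35127}{2 \cdot 27^{2}} = 32393 \left(- \frac{1}{24493}\right) + \frac{35127}{2 \cdot 729} = - \frac{32393}{24493} + \frac{35127}{1458} = - \frac{32393}{24493} + 35127 \cdot \frac{1}{1458} = - \frac{32393}{24493} + \frac{1301}{54} = \frac{30116171}{1322622}$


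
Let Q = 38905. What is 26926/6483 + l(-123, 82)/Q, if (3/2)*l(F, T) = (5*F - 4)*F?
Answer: 1376620144/252221115 ≈ 5.4580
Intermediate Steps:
l(F, T) = 2*F*(-4 + 5*F)/3 (l(F, T) = 2*((5*F - 4)*F)/3 = 2*((-4 + 5*F)*F)/3 = 2*(F*(-4 + 5*F))/3 = 2*F*(-4 + 5*F)/3)
26926/6483 + l(-123, 82)/Q = 26926/6483 + ((⅔)*(-123)*(-4 + 5*(-123)))/38905 = 26926*(1/6483) + ((⅔)*(-123)*(-4 - 615))*(1/38905) = 26926/6483 + ((⅔)*(-123)*(-619))*(1/38905) = 26926/6483 + 50758*(1/38905) = 26926/6483 + 50758/38905 = 1376620144/252221115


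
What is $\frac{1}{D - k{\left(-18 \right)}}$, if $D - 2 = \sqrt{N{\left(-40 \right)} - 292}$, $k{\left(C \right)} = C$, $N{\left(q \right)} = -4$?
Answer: $\frac{5}{174} - \frac{i \sqrt{74}}{348} \approx 0.028736 - 0.024719 i$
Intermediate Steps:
$D = 2 + 2 i \sqrt{74}$ ($D = 2 + \sqrt{-4 - 292} = 2 + \sqrt{-296} = 2 + 2 i \sqrt{74} \approx 2.0 + 17.205 i$)
$\frac{1}{D - k{\left(-18 \right)}} = \frac{1}{\left(2 + 2 i \sqrt{74}\right) - -18} = \frac{1}{\left(2 + 2 i \sqrt{74}\right) + 18} = \frac{1}{20 + 2 i \sqrt{74}}$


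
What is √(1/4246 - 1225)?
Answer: I*√22084927854/4246 ≈ 35.0*I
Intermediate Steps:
√(1/4246 - 1225) = √(-5201349/4246) = I*√22084927854/4246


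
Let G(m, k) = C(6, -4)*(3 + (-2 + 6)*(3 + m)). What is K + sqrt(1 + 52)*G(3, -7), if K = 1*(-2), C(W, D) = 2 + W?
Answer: -2 + 216*sqrt(53) ≈ 1570.5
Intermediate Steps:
G(m, k) = 120 + 32*m (G(m, k) = (2 + 6)*(3 + (-2 + 6)*(3 + m)) = 8*(3 + 4*(3 + m)) = 8*(3 + (12 + 4*m)) = 8*(15 + 4*m) = 120 + 32*m)
K = -2
K + sqrt(1 + 52)*G(3, -7) = -2 + sqrt(1 + 52)*(120 + 32*3) = -2 + sqrt(53)*(120 + 96) = -2 + sqrt(53)*216 = -2 + 216*sqrt(53)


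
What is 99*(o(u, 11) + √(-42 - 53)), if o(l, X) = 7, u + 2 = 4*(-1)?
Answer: 693 + 99*I*√95 ≈ 693.0 + 964.93*I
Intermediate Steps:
u = -6 (u = -2 + 4*(-1) = -2 - 4 = -6)
99*(o(u, 11) + √(-42 - 53)) = 99*(7 + √(-42 - 53)) = 99*(7 + √(-95)) = 99*(7 + I*√95) = 693 + 99*I*√95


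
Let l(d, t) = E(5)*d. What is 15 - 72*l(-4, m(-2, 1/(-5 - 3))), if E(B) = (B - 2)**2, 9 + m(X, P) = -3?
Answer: 2607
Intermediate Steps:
m(X, P) = -12 (m(X, P) = -9 - 3 = -12)
E(B) = (-2 + B)**2
l(d, t) = 9*d (l(d, t) = (-2 + 5)**2*d = 3**2*d = 9*d)
15 - 72*l(-4, m(-2, 1/(-5 - 3))) = 15 - 648*(-4) = 15 - 72*(-36) = 15 + 2592 = 2607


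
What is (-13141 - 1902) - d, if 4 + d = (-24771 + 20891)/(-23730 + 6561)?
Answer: -2661943/177 ≈ -15039.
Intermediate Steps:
d = -668/177 (d = -4 + (-24771 + 20891)/(-23730 + 6561) = -4 - 3880/(-17169) = -4 - 3880*(-1/17169) = -4 + 40/177 = -668/177 ≈ -3.7740)
(-13141 - 1902) - d = (-13141 - 1902) - 1*(-668/177) = -15043 + 668/177 = -2661943/177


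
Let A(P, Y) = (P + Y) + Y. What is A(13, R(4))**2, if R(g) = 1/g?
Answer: 729/4 ≈ 182.25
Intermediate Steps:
A(P, Y) = P + 2*Y
A(13, R(4))**2 = (13 + 2/4)**2 = (13 + 2*(1/4))**2 = (13 + 1/2)**2 = (27/2)**2 = 729/4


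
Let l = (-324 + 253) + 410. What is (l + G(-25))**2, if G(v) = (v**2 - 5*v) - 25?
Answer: 1132096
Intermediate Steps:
l = 339 (l = -71 + 410 = 339)
G(v) = -25 + v**2 - 5*v
(l + G(-25))**2 = (339 + (-25 + (-25)**2 - 5*(-25)))**2 = (339 + (-25 + 625 + 125))**2 = (339 + 725)**2 = 1064**2 = 1132096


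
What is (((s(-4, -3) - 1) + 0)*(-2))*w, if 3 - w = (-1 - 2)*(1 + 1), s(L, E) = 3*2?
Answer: -90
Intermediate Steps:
s(L, E) = 6
w = 9 (w = 3 - (-1 - 2)*(1 + 1) = 3 - (-3)*2 = 3 - 1*(-6) = 3 + 6 = 9)
(((s(-4, -3) - 1) + 0)*(-2))*w = (((6 - 1) + 0)*(-2))*9 = ((5 + 0)*(-2))*9 = (5*(-2))*9 = -10*9 = -90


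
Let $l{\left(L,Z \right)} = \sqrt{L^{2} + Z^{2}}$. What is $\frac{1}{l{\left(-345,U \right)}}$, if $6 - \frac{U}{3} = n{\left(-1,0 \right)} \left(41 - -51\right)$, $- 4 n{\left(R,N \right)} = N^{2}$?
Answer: $\frac{\sqrt{13261}}{39783} \approx 0.0028946$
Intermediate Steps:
$n{\left(R,N \right)} = - \frac{N^{2}}{4}$
$U = 18$ ($U = 18 - 3 - \frac{0^{2}}{4} \left(41 - -51\right) = 18 - 3 \left(- \frac{1}{4}\right) 0 \left(41 + 51\right) = 18 - 3 \cdot 0 \cdot 92 = 18 - 0 = 18 + 0 = 18$)
$\frac{1}{l{\left(-345,U \right)}} = \frac{1}{\sqrt{\left(-345\right)^{2} + 18^{2}}} = \frac{1}{\sqrt{119025 + 324}} = \frac{1}{\sqrt{119349}} = \frac{1}{3 \sqrt{13261}} = \frac{\sqrt{13261}}{39783}$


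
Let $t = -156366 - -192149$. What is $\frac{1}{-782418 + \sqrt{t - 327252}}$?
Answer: $- \frac{782418}{612178218193} - \frac{i \sqrt{291469}}{612178218193} \approx -1.2781 \cdot 10^{-6} - 8.819 \cdot 10^{-10} i$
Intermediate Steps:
$t = 35783$ ($t = -156366 + 192149 = 35783$)
$\frac{1}{-782418 + \sqrt{t - 327252}} = \frac{1}{-782418 + \sqrt{35783 - 327252}} = \frac{1}{-782418 + \sqrt{-291469}} = \frac{1}{-782418 + i \sqrt{291469}}$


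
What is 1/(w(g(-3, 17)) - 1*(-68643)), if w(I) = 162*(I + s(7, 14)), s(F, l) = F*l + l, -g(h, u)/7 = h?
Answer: 1/90189 ≈ 1.1088e-5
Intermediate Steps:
g(h, u) = -7*h
s(F, l) = l + F*l
w(I) = 18144 + 162*I (w(I) = 162*(I + 14*(1 + 7)) = 162*(I + 14*8) = 162*(I + 112) = 162*(112 + I) = 18144 + 162*I)
1/(w(g(-3, 17)) - 1*(-68643)) = 1/((18144 + 162*(-7*(-3))) - 1*(-68643)) = 1/((18144 + 162*21) + 68643) = 1/((18144 + 3402) + 68643) = 1/(21546 + 68643) = 1/90189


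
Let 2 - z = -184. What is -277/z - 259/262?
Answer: -30187/12183 ≈ -2.4778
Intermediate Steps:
z = 186 (z = 2 - 1*(-184) = 2 + 184 = 186)
-277/z - 259/262 = -277/186 - 259/262 = -30187/12183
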